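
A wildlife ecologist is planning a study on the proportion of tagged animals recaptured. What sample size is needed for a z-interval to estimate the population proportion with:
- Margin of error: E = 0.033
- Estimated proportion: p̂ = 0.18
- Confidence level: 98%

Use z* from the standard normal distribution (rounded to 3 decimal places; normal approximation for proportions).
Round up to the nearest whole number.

Using z* for proportion z-interval (normal approximation).

For 98% confidence, z* = 2.326 (from standard normal table)

Sample size formula for proportion z-interval: n = z*²p̂(1-p̂)/E²

n = 2.326² × 0.18 × 0.82 / 0.033²
  = 5.410276 × 0.1476 / 0.001089
  = 733.2936

Round up to the nearest whole number: n = 734

734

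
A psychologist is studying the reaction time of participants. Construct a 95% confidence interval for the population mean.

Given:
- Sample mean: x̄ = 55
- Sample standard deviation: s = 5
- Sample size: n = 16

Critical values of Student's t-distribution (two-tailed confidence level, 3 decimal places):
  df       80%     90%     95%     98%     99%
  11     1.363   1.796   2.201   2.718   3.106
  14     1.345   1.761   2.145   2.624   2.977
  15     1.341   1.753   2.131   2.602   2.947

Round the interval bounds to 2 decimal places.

The population standard deviation σ is unknown (only the sample standard deviation s is given), so use a t-interval with df = n - 1 = 16 - 1 = 15.

For 95% confidence with df = 15, t* = 2.131 (from t-table)

Standard error: SE = s/√n = 5/√16 = 1.250000

Margin of error: E = t* × SE = 2.131 × 1.250000 = 2.6637

T-interval: x̄ ± E = 55 ± 2.6637 = (52.3362, 57.6638)

Rounded to 2 decimal places:

(52.34, 57.66)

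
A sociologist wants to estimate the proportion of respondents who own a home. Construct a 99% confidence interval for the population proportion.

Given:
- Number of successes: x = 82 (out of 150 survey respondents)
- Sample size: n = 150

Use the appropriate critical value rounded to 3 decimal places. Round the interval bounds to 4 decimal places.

Sample proportion: p̂ = 82/150 = 0.546667

Check conditions for normal approximation:
  np̂ = 82 ≥ 10 ✓
  n(1-p̂) = 68 ≥ 10 ✓

The sample is large enough, so use a z-interval (normal approximation) for the proportion.

For 99% confidence, z* = 2.576 (from standard normal table)

Standard error: SE = √(p̂(1-p̂)/n) = √(0.546667×0.453333/150) = 0.04064663

Margin of error: E = z* × SE = 2.576 × 0.04064663 = 0.104706

Z-interval: p̂ ± E = 0.546667 ± 0.104706 = (0.441961, 0.651372)

Rounded to 4 decimal places:

(0.4420, 0.6514)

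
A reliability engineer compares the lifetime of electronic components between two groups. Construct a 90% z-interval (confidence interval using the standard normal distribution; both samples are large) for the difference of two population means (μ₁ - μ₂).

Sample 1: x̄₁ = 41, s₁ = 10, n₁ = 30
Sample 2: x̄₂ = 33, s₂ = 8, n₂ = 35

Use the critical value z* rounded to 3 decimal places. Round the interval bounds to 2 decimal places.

Both samples are large (n₁ = 30 ≥ 30, n₂ = 35 ≥ 30), so a z-interval for the difference of means applies.

Point estimate: x̄₁ - x̄₂ = 41 - 33 = 8

Standard error: SE = √(s₁²/n₁ + s₂²/n₂)
= √(10²/30 + 8²/35)
= √(3.333333 + 1.828571)
= 2.271983

For 90% confidence, z* = 1.645 (from standard normal table)
Margin of error: E = z* × SE = 1.645 × 2.271983 = 3.7374

Z-interval: (x̄₁ - x̄₂) ± E = 8 ± 3.7374 = (4.2626, 11.7374)

Rounded to 2 decimal places:

(4.26, 11.74)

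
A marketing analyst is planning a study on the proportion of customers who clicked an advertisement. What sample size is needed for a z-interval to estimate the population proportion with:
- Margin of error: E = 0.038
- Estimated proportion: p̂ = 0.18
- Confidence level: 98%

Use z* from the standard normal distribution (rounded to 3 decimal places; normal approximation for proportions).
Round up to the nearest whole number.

Using z* for proportion z-interval (normal approximation).

For 98% confidence, z* = 2.326 (from standard normal table)

Sample size formula for proportion z-interval: n = z*²p̂(1-p̂)/E²

n = 2.326² × 0.18 × 0.82 / 0.038²
  = 5.410276 × 0.1476 / 0.001444
  = 553.0171

Round up to the nearest whole number: n = 554

554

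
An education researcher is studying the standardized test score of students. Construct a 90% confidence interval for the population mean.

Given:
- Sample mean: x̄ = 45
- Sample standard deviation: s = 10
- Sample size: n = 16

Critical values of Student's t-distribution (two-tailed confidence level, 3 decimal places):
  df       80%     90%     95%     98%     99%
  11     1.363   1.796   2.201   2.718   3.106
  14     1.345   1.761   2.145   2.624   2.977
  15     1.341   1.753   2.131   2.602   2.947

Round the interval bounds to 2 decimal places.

The population standard deviation σ is unknown (only the sample standard deviation s is given), so use a t-interval with df = n - 1 = 16 - 1 = 15.

For 90% confidence with df = 15, t* = 1.753 (from t-table)

Standard error: SE = s/√n = 10/√16 = 2.500000

Margin of error: E = t* × SE = 1.753 × 2.500000 = 4.3825

T-interval: x̄ ± E = 45 ± 4.3825 = (40.6175, 49.3825)

Rounded to 2 decimal places:

(40.62, 49.38)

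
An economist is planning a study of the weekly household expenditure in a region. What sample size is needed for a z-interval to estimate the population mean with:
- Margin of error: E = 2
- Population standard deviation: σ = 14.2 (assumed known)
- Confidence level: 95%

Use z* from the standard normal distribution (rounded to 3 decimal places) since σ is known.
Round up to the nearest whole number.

Using z* since population σ is known (z-interval formula).

For 95% confidence, z* = 1.96 (from standard normal table)

Sample size formula for z-interval: n = (z*σ/E)²

n = (1.96 × 14.2 / 2)²
  = (13.916000)²
  = 193.6551

Round up to the nearest whole number: n = 194

194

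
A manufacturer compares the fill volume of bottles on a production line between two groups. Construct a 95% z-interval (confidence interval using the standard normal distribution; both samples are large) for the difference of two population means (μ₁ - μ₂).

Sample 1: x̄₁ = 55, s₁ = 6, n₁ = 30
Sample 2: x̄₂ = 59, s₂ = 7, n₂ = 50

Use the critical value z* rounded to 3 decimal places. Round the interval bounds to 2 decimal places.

Both samples are large (n₁ = 30 ≥ 30, n₂ = 50 ≥ 30), so a z-interval for the difference of means applies.

Point estimate: x̄₁ - x̄₂ = 55 - 59 = -4

Standard error: SE = √(s₁²/n₁ + s₂²/n₂)
= √(6²/30 + 7²/50)
= √(1.200000 + 0.980000)
= 1.476482

For 95% confidence, z* = 1.96 (from standard normal table)
Margin of error: E = z* × SE = 1.96 × 1.476482 = 2.8939

Z-interval: (x̄₁ - x̄₂) ± E = -4 ± 2.8939 = (-6.8939, -1.1061)

Rounded to 2 decimal places:

(-6.89, -1.11)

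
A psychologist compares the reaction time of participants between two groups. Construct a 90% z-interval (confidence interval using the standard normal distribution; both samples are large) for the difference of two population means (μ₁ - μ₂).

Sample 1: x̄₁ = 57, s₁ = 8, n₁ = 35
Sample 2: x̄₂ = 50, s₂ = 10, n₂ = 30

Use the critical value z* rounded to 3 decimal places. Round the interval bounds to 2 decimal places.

Both samples are large (n₁ = 35 ≥ 30, n₂ = 30 ≥ 30), so a z-interval for the difference of means applies.

Point estimate: x̄₁ - x̄₂ = 57 - 50 = 7

Standard error: SE = √(s₁²/n₁ + s₂²/n₂)
= √(8²/35 + 10²/30)
= √(1.828571 + 3.333333)
= 2.271983

For 90% confidence, z* = 1.645 (from standard normal table)
Margin of error: E = z* × SE = 1.645 × 2.271983 = 3.7374

Z-interval: (x̄₁ - x̄₂) ± E = 7 ± 3.7374 = (3.2626, 10.7374)

Rounded to 2 decimal places:

(3.26, 10.74)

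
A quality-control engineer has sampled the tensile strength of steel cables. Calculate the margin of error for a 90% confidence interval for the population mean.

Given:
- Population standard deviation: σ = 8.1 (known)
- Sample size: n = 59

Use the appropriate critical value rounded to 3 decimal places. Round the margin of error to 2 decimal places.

The population standard deviation σ is known, so use the z-interval margin of error formula.

For 90% confidence, z* = 1.645 (from standard normal table)

Margin of error formula for z-interval: E = z* × σ/√n

E = 1.645 × 8.1/√59
  = 1.645 × 1.054530
  = 1.7347

Rounded to 2 decimal places:

1.73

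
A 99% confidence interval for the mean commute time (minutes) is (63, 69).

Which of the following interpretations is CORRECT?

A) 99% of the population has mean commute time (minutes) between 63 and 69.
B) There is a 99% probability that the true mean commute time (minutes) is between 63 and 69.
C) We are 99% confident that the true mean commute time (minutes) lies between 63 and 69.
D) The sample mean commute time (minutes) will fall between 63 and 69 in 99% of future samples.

A confidence interval represents our confidence in the procedure, not a probability statement about the parameter.

Key concept: If we repeated this sampling process many times and computed a 99% CI each time, about 99% of those intervals would contain the true population parameter.

For this specific interval (63, 69):
- Midpoint (point estimate): 66
- Margin of error: 3

The correct interpretation is the one stating confidence that the true parameter lies in the interval — option C.

C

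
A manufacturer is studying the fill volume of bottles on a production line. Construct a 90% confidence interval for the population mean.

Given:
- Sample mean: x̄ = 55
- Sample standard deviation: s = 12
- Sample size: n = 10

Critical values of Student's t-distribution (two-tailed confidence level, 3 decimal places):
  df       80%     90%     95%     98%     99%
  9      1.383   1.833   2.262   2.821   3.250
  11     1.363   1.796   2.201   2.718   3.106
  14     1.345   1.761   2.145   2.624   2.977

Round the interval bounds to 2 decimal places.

The population standard deviation σ is unknown (only the sample standard deviation s is given), so use a t-interval with df = n - 1 = 10 - 1 = 9.

For 90% confidence with df = 9, t* = 1.833 (from t-table)

Standard error: SE = s/√n = 12/√10 = 3.794733

Margin of error: E = t* × SE = 1.833 × 3.794733 = 6.9557

T-interval: x̄ ± E = 55 ± 6.9557 = (48.0443, 61.9557)

Rounded to 2 decimal places:

(48.04, 61.96)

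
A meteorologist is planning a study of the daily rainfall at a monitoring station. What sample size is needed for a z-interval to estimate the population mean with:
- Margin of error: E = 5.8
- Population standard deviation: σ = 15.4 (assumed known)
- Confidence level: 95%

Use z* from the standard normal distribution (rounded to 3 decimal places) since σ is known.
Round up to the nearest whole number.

Using z* since population σ is known (z-interval formula).

For 95% confidence, z* = 1.96 (from standard normal table)

Sample size formula for z-interval: n = (z*σ/E)²

n = (1.96 × 15.4 / 5.8)²
  = (5.204138)²
  = 27.0831

Round up to the nearest whole number: n = 28

28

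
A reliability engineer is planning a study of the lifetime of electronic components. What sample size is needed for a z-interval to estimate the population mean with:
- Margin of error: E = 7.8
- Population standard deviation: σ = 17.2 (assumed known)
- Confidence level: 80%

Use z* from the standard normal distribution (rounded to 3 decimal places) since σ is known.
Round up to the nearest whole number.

Using z* since population σ is known (z-interval formula).

For 80% confidence, z* = 1.282 (from standard normal table)

Sample size formula for z-interval: n = (z*σ/E)²

n = (1.282 × 17.2 / 7.8)²
  = (2.826974)²
  = 7.9918

Round up to the nearest whole number: n = 8

8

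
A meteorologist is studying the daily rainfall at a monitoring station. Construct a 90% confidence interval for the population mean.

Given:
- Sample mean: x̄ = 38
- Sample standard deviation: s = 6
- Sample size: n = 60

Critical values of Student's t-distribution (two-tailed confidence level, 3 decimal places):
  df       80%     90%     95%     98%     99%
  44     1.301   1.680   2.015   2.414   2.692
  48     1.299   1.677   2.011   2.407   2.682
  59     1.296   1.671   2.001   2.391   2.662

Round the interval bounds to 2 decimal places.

The population standard deviation σ is unknown (only the sample standard deviation s is given), so use a t-interval with df = n - 1 = 60 - 1 = 59.

For 90% confidence with df = 59, t* = 1.671 (from t-table)

Standard error: SE = s/√n = 6/√60 = 0.774597

Margin of error: E = t* × SE = 1.671 × 0.774597 = 1.2944

T-interval: x̄ ± E = 38 ± 1.2944 = (36.7056, 39.2944)

Rounded to 2 decimal places:

(36.71, 39.29)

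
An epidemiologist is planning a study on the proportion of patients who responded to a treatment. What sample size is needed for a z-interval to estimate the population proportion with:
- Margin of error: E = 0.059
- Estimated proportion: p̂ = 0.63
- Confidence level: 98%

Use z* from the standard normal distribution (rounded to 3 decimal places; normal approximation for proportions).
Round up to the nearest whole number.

Using z* for proportion z-interval (normal approximation).

For 98% confidence, z* = 2.326 (from standard normal table)

Sample size formula for proportion z-interval: n = z*²p̂(1-p̂)/E²

n = 2.326² × 0.63 × 0.37 / 0.059²
  = 5.410276 × 0.2331 / 0.003481
  = 362.2911

Round up to the nearest whole number: n = 363

363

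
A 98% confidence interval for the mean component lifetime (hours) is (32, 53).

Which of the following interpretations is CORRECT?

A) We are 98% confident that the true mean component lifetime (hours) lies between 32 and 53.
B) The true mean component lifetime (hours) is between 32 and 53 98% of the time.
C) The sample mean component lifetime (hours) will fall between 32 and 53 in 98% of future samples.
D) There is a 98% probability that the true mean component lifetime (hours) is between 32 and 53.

A confidence interval represents our confidence in the procedure, not a probability statement about the parameter.

Key concept: If we repeated this sampling process many times and computed a 98% CI each time, about 98% of those intervals would contain the true population parameter.

For this specific interval (32, 53):
- Midpoint (point estimate): 42.5
- Margin of error: 10.5

The correct interpretation is the one stating confidence that the true parameter lies in the interval — option A.

A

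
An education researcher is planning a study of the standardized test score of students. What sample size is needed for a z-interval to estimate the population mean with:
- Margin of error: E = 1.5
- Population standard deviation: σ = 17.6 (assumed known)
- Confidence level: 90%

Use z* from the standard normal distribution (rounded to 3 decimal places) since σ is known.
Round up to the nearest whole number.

Using z* since population σ is known (z-interval formula).

For 90% confidence, z* = 1.645 (from standard normal table)

Sample size formula for z-interval: n = (z*σ/E)²

n = (1.645 × 17.6 / 1.5)²
  = (19.301333)²
  = 372.5415

Round up to the nearest whole number: n = 373

373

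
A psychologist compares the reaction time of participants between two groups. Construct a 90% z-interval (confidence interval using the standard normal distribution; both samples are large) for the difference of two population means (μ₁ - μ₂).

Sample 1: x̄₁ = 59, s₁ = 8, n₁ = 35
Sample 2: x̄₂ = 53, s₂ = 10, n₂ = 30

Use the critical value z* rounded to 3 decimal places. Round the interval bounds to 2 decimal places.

Both samples are large (n₁ = 35 ≥ 30, n₂ = 30 ≥ 30), so a z-interval for the difference of means applies.

Point estimate: x̄₁ - x̄₂ = 59 - 53 = 6

Standard error: SE = √(s₁²/n₁ + s₂²/n₂)
= √(8²/35 + 10²/30)
= √(1.828571 + 3.333333)
= 2.271983

For 90% confidence, z* = 1.645 (from standard normal table)
Margin of error: E = z* × SE = 1.645 × 2.271983 = 3.7374

Z-interval: (x̄₁ - x̄₂) ± E = 6 ± 3.7374 = (2.2626, 9.7374)

Rounded to 2 decimal places:

(2.26, 9.74)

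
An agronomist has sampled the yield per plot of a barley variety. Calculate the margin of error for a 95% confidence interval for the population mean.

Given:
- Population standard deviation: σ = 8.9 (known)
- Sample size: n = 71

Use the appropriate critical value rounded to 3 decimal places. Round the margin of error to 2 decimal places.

The population standard deviation σ is known, so use the z-interval margin of error formula.

For 95% confidence, z* = 1.96 (from standard normal table)

Margin of error formula for z-interval: E = z* × σ/√n

E = 1.96 × 8.9/√71
  = 1.96 × 1.056236
  = 2.0702

Rounded to 2 decimal places:

2.07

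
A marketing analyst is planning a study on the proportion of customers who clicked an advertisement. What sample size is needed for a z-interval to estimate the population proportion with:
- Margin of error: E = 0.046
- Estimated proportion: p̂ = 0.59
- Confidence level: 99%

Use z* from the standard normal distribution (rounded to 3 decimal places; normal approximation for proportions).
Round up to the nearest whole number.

Using z* for proportion z-interval (normal approximation).

For 99% confidence, z* = 2.576 (from standard normal table)

Sample size formula for proportion z-interval: n = z*²p̂(1-p̂)/E²

n = 2.576² × 0.59 × 0.41 / 0.046²
  = 6.635776 × 0.2419 / 0.002116
  = 758.5984

Round up to the nearest whole number: n = 759

759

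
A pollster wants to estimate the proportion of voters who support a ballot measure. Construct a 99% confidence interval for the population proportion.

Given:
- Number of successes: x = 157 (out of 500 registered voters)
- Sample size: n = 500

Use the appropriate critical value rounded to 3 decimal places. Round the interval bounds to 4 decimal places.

Sample proportion: p̂ = 157/500 = 0.314000

Check conditions for normal approximation:
  np̂ = 157 ≥ 10 ✓
  n(1-p̂) = 343 ≥ 10 ✓

The sample is large enough, so use a z-interval (normal approximation) for the proportion.

For 99% confidence, z* = 2.576 (from standard normal table)

Standard error: SE = √(p̂(1-p̂)/n) = √(0.314000×0.686000/500) = 0.02075591

Margin of error: E = z* × SE = 2.576 × 0.02075591 = 0.053467

Z-interval: p̂ ± E = 0.314000 ± 0.053467 = (0.260533, 0.367467)

Rounded to 4 decimal places:

(0.2605, 0.3675)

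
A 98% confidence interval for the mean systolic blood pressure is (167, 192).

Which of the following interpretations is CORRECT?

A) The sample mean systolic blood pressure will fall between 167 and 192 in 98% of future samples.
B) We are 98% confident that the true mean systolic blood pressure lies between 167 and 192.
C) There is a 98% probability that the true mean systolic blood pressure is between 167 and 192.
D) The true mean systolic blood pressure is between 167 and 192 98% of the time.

A confidence interval represents our confidence in the procedure, not a probability statement about the parameter.

Key concept: If we repeated this sampling process many times and computed a 98% CI each time, about 98% of those intervals would contain the true population parameter.

For this specific interval (167, 192):
- Midpoint (point estimate): 179.5
- Margin of error: 12.5

The correct interpretation is the one stating confidence that the true parameter lies in the interval — option B.

B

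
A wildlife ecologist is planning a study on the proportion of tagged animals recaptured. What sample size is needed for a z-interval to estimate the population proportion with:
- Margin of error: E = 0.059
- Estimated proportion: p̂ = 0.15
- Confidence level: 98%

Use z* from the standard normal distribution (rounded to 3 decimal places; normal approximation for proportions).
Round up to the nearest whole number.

Using z* for proportion z-interval (normal approximation).

For 98% confidence, z* = 2.326 (from standard normal table)

Sample size formula for proportion z-interval: n = z*²p̂(1-p̂)/E²

n = 2.326² × 0.15 × 0.85 / 0.059²
  = 5.410276 × 0.1275 / 0.003481
  = 198.1644

Round up to the nearest whole number: n = 199

199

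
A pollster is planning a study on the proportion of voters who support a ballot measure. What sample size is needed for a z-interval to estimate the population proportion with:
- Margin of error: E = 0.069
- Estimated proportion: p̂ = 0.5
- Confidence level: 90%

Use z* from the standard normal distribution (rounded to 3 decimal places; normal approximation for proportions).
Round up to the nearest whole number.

Using z* for proportion z-interval (normal approximation).

For 90% confidence, z* = 1.645 (from standard normal table)

Sample size formula for proportion z-interval: n = z*²p̂(1-p̂)/E²

n = 1.645² × 0.5 × 0.5 / 0.069²
  = 2.706025 × 0.25 / 0.004761
  = 142.0933

Round up to the nearest whole number: n = 143

143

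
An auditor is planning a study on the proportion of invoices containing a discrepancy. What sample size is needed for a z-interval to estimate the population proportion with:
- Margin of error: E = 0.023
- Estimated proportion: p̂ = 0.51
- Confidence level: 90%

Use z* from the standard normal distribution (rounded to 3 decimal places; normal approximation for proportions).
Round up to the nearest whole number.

Using z* for proportion z-interval (normal approximation).

For 90% confidence, z* = 1.645 (from standard normal table)

Sample size formula for proportion z-interval: n = z*²p̂(1-p̂)/E²

n = 1.645² × 0.51 × 0.49 / 0.023²
  = 2.706025 × 0.2499 / 0.000529
  = 1278.3283

Round up to the nearest whole number: n = 1279

1279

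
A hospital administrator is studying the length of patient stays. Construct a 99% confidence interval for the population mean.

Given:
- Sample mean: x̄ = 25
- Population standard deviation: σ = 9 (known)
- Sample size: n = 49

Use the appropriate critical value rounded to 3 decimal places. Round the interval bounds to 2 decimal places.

The population standard deviation σ is known, so use a z-interval (standard normal critical value).

For 99% confidence, z* = 2.576 (from standard normal table)

Standard error: SE = σ/√n = 9/√49 = 1.285714

Margin of error: E = z* × SE = 2.576 × 1.285714 = 3.3120

Z-interval: x̄ ± E = 25 ± 3.3120 = (21.6880, 28.3120)

Rounded to 2 decimal places:

(21.69, 28.31)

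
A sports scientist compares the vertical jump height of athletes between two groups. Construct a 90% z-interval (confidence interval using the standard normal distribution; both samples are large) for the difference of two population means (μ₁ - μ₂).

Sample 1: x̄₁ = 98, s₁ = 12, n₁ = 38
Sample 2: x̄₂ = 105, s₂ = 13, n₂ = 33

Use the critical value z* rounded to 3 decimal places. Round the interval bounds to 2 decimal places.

Both samples are large (n₁ = 38 ≥ 30, n₂ = 33 ≥ 30), so a z-interval for the difference of means applies.

Point estimate: x̄₁ - x̄₂ = 98 - 105 = -7

Standard error: SE = √(s₁²/n₁ + s₂²/n₂)
= √(12²/38 + 13²/33)
= √(3.789474 + 5.121212)
= 2.985077

For 90% confidence, z* = 1.645 (from standard normal table)
Margin of error: E = z* × SE = 1.645 × 2.985077 = 4.9105

Z-interval: (x̄₁ - x̄₂) ± E = -7 ± 4.9105 = (-11.9105, -2.0895)

Rounded to 2 decimal places:

(-11.91, -2.09)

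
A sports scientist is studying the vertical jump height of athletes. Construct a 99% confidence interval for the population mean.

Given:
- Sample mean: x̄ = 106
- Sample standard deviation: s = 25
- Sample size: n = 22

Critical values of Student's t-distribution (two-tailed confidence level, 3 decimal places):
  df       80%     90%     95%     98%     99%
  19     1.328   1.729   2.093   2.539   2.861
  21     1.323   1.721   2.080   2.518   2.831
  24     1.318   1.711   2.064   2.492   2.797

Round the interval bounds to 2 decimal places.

The population standard deviation σ is unknown (only the sample standard deviation s is given), so use a t-interval with df = n - 1 = 22 - 1 = 21.

For 99% confidence with df = 21, t* = 2.831 (from t-table)

Standard error: SE = s/√n = 25/√22 = 5.330018

Margin of error: E = t* × SE = 2.831 × 5.330018 = 15.0893

T-interval: x̄ ± E = 106 ± 15.0893 = (90.9107, 121.0893)

Rounded to 2 decimal places:

(90.91, 121.09)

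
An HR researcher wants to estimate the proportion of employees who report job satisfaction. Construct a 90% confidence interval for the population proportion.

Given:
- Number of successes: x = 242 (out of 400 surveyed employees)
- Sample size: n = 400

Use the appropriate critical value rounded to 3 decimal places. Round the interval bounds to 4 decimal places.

Sample proportion: p̂ = 242/400 = 0.605000

Check conditions for normal approximation:
  np̂ = 242 ≥ 10 ✓
  n(1-p̂) = 158 ≥ 10 ✓

The sample is large enough, so use a z-interval (normal approximation) for the proportion.

For 90% confidence, z* = 1.645 (from standard normal table)

Standard error: SE = √(p̂(1-p̂)/n) = √(0.605000×0.395000/400) = 0.02444253

Margin of error: E = z* × SE = 1.645 × 0.02444253 = 0.040208

Z-interval: p̂ ± E = 0.605000 ± 0.040208 = (0.564792, 0.645208)

Rounded to 4 decimal places:

(0.5648, 0.6452)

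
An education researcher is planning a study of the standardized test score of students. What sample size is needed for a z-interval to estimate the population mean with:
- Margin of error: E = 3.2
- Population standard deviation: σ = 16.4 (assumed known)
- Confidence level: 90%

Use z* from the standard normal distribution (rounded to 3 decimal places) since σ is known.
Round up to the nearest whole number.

Using z* since population σ is known (z-interval formula).

For 90% confidence, z* = 1.645 (from standard normal table)

Sample size formula for z-interval: n = (z*σ/E)²

n = (1.645 × 16.4 / 3.2)²
  = (8.430625)²
  = 71.0754

Round up to the nearest whole number: n = 72

72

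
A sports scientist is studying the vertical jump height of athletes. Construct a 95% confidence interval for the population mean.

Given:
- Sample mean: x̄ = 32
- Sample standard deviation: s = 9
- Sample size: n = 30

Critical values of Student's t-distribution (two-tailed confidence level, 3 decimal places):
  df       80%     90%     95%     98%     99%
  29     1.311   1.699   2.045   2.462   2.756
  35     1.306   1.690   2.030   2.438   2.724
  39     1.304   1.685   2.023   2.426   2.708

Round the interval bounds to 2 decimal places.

The population standard deviation σ is unknown (only the sample standard deviation s is given), so use a t-interval with df = n - 1 = 30 - 1 = 29.

For 95% confidence with df = 29, t* = 2.045 (from t-table)

Standard error: SE = s/√n = 9/√30 = 1.643168

Margin of error: E = t* × SE = 2.045 × 1.643168 = 3.3603

T-interval: x̄ ± E = 32 ± 3.3603 = (28.6397, 35.3603)

Rounded to 2 decimal places:

(28.64, 35.36)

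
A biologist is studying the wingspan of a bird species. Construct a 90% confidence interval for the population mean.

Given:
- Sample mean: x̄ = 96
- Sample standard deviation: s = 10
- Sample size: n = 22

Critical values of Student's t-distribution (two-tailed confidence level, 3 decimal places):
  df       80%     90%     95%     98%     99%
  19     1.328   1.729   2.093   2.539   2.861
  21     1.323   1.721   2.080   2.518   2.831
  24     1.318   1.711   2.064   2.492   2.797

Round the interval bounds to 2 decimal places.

The population standard deviation σ is unknown (only the sample standard deviation s is given), so use a t-interval with df = n - 1 = 22 - 1 = 21.

For 90% confidence with df = 21, t* = 1.721 (from t-table)

Standard error: SE = s/√n = 10/√22 = 2.132007

Margin of error: E = t* × SE = 1.721 × 2.132007 = 3.6692

T-interval: x̄ ± E = 96 ± 3.6692 = (92.3308, 99.6692)

Rounded to 2 decimal places:

(92.33, 99.67)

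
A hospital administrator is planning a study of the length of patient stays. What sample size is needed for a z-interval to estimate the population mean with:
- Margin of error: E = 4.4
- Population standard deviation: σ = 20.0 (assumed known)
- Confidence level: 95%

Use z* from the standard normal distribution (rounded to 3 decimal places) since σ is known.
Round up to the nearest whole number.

Using z* since population σ is known (z-interval formula).

For 95% confidence, z* = 1.96 (from standard normal table)

Sample size formula for z-interval: n = (z*σ/E)²

n = (1.96 × 20.0 / 4.4)²
  = (8.909091)²
  = 79.3719

Round up to the nearest whole number: n = 80

80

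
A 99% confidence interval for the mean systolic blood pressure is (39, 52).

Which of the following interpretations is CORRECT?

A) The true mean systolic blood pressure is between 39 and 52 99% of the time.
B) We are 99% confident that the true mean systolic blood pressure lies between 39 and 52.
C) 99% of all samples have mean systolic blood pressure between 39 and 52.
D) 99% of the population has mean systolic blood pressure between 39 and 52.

A confidence interval represents our confidence in the procedure, not a probability statement about the parameter.

Key concept: If we repeated this sampling process many times and computed a 99% CI each time, about 99% of those intervals would contain the true population parameter.

For this specific interval (39, 52):
- Midpoint (point estimate): 45.5
- Margin of error: 6.5

The correct interpretation is the one stating confidence that the true parameter lies in the interval — option B.

B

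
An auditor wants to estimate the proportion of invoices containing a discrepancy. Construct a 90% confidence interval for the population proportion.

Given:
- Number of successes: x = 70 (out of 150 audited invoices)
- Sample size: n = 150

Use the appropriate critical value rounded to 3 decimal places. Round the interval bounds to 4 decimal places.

Sample proportion: p̂ = 70/150 = 0.466667

Check conditions for normal approximation:
  np̂ = 70 ≥ 10 ✓
  n(1-p̂) = 80 ≥ 10 ✓

The sample is large enough, so use a z-interval (normal approximation) for the proportion.

For 90% confidence, z* = 1.645 (from standard normal table)

Standard error: SE = √(p̂(1-p̂)/n) = √(0.466667×0.533333/150) = 0.04073401

Margin of error: E = z* × SE = 1.645 × 0.04073401 = 0.067007

Z-interval: p̂ ± E = 0.466667 ± 0.067007 = (0.399659, 0.533674)

Rounded to 4 decimal places:

(0.3997, 0.5337)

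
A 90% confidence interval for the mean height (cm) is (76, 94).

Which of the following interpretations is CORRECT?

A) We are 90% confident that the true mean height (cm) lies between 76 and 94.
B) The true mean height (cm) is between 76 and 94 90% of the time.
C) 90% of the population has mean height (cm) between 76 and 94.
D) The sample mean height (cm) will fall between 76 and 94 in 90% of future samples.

A confidence interval represents our confidence in the procedure, not a probability statement about the parameter.

Key concept: If we repeated this sampling process many times and computed a 90% CI each time, about 90% of those intervals would contain the true population parameter.

For this specific interval (76, 94):
- Midpoint (point estimate): 85
- Margin of error: 9

The correct interpretation is the one stating confidence that the true parameter lies in the interval — option A.

A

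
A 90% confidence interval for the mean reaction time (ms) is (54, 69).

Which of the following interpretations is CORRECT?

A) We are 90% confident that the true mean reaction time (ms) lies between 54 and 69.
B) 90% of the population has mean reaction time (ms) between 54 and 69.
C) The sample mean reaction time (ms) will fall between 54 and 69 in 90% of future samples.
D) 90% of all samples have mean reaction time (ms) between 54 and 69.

A confidence interval represents our confidence in the procedure, not a probability statement about the parameter.

Key concept: If we repeated this sampling process many times and computed a 90% CI each time, about 90% of those intervals would contain the true population parameter.

For this specific interval (54, 69):
- Midpoint (point estimate): 61.5
- Margin of error: 7.5

The correct interpretation is the one stating confidence that the true parameter lies in the interval — option A.

A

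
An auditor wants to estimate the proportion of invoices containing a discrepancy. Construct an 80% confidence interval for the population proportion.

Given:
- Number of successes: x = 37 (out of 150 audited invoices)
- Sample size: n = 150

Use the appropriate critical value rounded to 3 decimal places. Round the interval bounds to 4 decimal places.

Sample proportion: p̂ = 37/150 = 0.246667

Check conditions for normal approximation:
  np̂ = 37 ≥ 10 ✓
  n(1-p̂) = 113 ≥ 10 ✓

The sample is large enough, so use a z-interval (normal approximation) for the proportion.

For 80% confidence, z* = 1.282 (from standard normal table)

Standard error: SE = √(p̂(1-p̂)/n) = √(0.246667×0.753333/150) = 0.03519680

Margin of error: E = z* × SE = 1.282 × 0.03519680 = 0.045122

Z-interval: p̂ ± E = 0.246667 ± 0.045122 = (0.201544, 0.291789)

Rounded to 4 decimal places:

(0.2015, 0.2918)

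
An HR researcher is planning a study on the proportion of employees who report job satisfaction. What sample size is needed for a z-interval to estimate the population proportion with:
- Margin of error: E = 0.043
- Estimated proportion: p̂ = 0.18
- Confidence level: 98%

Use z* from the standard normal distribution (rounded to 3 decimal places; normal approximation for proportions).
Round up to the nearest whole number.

Using z* for proportion z-interval (normal approximation).

For 98% confidence, z* = 2.326 (from standard normal table)

Sample size formula for proportion z-interval: n = z*²p̂(1-p̂)/E²

n = 2.326² × 0.18 × 0.82 / 0.043²
  = 5.410276 × 0.1476 / 0.001849
  = 431.8857

Round up to the nearest whole number: n = 432

432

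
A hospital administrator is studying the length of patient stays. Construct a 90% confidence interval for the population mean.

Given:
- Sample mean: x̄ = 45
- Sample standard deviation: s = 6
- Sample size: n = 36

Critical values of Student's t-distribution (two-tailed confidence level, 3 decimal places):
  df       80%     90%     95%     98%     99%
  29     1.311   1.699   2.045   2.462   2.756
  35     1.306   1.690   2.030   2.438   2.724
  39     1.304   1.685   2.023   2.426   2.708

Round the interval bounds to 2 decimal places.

The population standard deviation σ is unknown (only the sample standard deviation s is given), so use a t-interval with df = n - 1 = 36 - 1 = 35.

For 90% confidence with df = 35, t* = 1.690 (from t-table)

Standard error: SE = s/√n = 6/√36 = 1.000000

Margin of error: E = t* × SE = 1.690 × 1.000000 = 1.6900

T-interval: x̄ ± E = 45 ± 1.6900 = (43.3100, 46.6900)

Rounded to 2 decimal places:

(43.31, 46.69)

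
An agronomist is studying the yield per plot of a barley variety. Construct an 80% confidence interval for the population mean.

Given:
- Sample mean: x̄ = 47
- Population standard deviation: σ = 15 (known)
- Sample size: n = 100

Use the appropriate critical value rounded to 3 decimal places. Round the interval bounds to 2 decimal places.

The population standard deviation σ is known, so use a z-interval (standard normal critical value).

For 80% confidence, z* = 1.282 (from standard normal table)

Standard error: SE = σ/√n = 15/√100 = 1.500000

Margin of error: E = z* × SE = 1.282 × 1.500000 = 1.9230

Z-interval: x̄ ± E = 47 ± 1.9230 = (45.0770, 48.9230)

Rounded to 2 decimal places:

(45.08, 48.92)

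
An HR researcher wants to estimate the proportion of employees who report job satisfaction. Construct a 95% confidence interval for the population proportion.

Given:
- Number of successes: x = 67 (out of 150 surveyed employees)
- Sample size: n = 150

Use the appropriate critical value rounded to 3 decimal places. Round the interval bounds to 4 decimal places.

Sample proportion: p̂ = 67/150 = 0.446667

Check conditions for normal approximation:
  np̂ = 67 ≥ 10 ✓
  n(1-p̂) = 83 ≥ 10 ✓

The sample is large enough, so use a z-interval (normal approximation) for the proportion.

For 95% confidence, z* = 1.96 (from standard normal table)

Standard error: SE = √(p̂(1-p̂)/n) = √(0.446667×0.553333/150) = 0.04059192

Margin of error: E = z* × SE = 1.96 × 0.04059192 = 0.079560

Z-interval: p̂ ± E = 0.446667 ± 0.079560 = (0.367107, 0.526227)

Rounded to 4 decimal places:

(0.3671, 0.5262)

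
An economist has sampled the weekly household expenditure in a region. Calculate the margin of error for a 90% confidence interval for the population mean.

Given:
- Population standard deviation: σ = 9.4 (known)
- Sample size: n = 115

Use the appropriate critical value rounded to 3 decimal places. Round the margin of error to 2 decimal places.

The population standard deviation σ is known, so use the z-interval margin of error formula.

For 90% confidence, z* = 1.645 (from standard normal table)

Margin of error formula for z-interval: E = z* × σ/√n

E = 1.645 × 9.4/√115
  = 1.645 × 0.876555
  = 1.4419

Rounded to 2 decimal places:

1.44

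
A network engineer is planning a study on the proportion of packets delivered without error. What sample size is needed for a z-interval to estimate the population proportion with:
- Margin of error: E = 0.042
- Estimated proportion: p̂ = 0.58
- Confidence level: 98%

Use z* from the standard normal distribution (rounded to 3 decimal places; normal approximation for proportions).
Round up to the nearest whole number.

Using z* for proportion z-interval (normal approximation).

For 98% confidence, z* = 2.326 (from standard normal table)

Sample size formula for proportion z-interval: n = z*²p̂(1-p̂)/E²

n = 2.326² × 0.58 × 0.42 / 0.042²
  = 5.410276 × 0.2436 / 0.001764
  = 747.1334

Round up to the nearest whole number: n = 748

748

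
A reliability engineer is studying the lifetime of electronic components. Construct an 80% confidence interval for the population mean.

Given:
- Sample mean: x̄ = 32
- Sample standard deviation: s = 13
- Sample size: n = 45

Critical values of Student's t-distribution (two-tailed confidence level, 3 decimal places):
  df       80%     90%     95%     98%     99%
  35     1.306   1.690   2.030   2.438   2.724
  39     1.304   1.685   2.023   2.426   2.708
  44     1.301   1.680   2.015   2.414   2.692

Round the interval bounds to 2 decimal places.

The population standard deviation σ is unknown (only the sample standard deviation s is given), so use a t-interval with df = n - 1 = 45 - 1 = 44.

For 80% confidence with df = 44, t* = 1.301 (from t-table)

Standard error: SE = s/√n = 13/√45 = 1.937926

Margin of error: E = t* × SE = 1.301 × 1.937926 = 2.5212

T-interval: x̄ ± E = 32 ± 2.5212 = (29.4788, 34.5212)

Rounded to 2 decimal places:

(29.48, 34.52)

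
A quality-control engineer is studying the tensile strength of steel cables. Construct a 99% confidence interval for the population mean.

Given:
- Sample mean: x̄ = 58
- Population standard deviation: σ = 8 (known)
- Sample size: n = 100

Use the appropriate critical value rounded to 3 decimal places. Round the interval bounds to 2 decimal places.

The population standard deviation σ is known, so use a z-interval (standard normal critical value).

For 99% confidence, z* = 2.576 (from standard normal table)

Standard error: SE = σ/√n = 8/√100 = 0.800000

Margin of error: E = z* × SE = 2.576 × 0.800000 = 2.0608

Z-interval: x̄ ± E = 58 ± 2.0608 = (55.9392, 60.0608)

Rounded to 2 decimal places:

(55.94, 60.06)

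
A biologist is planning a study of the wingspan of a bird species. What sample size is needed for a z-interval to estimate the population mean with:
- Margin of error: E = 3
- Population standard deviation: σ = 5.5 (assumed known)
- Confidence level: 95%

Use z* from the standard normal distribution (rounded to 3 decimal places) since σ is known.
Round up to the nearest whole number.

Using z* since population σ is known (z-interval formula).

For 95% confidence, z* = 1.96 (from standard normal table)

Sample size formula for z-interval: n = (z*σ/E)²

n = (1.96 × 5.5 / 3)²
  = (3.593333)²
  = 12.9120

Round up to the nearest whole number: n = 13

13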